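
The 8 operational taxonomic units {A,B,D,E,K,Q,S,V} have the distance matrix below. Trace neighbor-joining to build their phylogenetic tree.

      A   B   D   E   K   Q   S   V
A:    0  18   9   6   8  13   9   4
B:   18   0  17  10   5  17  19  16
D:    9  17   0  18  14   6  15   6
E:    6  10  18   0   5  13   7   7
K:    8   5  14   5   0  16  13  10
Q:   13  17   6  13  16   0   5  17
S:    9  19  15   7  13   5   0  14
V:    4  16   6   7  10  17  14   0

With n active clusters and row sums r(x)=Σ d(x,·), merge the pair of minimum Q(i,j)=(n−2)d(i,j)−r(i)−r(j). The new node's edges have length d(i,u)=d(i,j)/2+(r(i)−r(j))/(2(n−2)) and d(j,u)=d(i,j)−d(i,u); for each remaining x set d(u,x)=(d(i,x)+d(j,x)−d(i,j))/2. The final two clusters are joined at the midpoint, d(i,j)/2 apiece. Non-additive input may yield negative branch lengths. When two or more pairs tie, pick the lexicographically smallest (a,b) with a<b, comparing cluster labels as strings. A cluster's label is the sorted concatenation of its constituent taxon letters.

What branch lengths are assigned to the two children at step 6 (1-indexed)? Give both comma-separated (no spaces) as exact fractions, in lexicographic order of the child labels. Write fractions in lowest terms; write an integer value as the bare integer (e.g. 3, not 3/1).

1. join B+K (d=5, Q=-143) ⇒ BK; edges |B|=61/12, |K|=-1/12
  updated: d(A,BK)=21/2, d(BK,D)=13, d(BK,E)=5, d(BK,Q)=14, d(BK,S)=27/2, d(BK,V)=21/2
2. join Q+S (d=5, Q=-213/2) ⇒ QS; edges |Q|=59/20, |S|=41/20
  updated: d(A,QS)=17/2, d(BK,QS)=45/4, d(D,QS)=8, d(E,QS)=15/2, d(QS,V)=13
3. join BK+E (d=5, Q=-295/4) ⇒ BEK; edges |BK|=107/32, |E|=53/32
  updated: d(A,BEK)=23/4, d(BEK,D)=13, d(BEK,QS)=55/8, d(BEK,V)=25/4
4. join D+QS (d=8, Q=-387/8) ⇒ DQS; edges |D|=63/16, |QS|=65/16
  updated: d(A,DQS)=19/4, d(BEK,DQS)=95/16, d(DQS,V)=11/2
5. join A+V (d=4, Q=-89/4) ⇒ AV; edges |A|=27/16, |V|=37/16
  updated: d(AV,BEK)=4, d(AV,DQS)=25/8
6. join AV+BEK (d=4, Q=-209/16) ⇒ ABEKV; edges |AV|=19/32, |BEK|=109/32
  updated: d(ABEKV,DQS)=81/32
7. join ABEKV+DQS (d=81/32) ⇒ ABDEKQSV; edges |ABEKV|=81/64, |DQS|=81/64
final tree: (((A:27/16,V:37/16):19/32,((B:61/12,K:-1/12):107/32,E:53/32):109/32):81/64,(D:63/16,(Q:59/20,S:41/20):65/16):81/64)
total length: 1073/32

19/32,109/32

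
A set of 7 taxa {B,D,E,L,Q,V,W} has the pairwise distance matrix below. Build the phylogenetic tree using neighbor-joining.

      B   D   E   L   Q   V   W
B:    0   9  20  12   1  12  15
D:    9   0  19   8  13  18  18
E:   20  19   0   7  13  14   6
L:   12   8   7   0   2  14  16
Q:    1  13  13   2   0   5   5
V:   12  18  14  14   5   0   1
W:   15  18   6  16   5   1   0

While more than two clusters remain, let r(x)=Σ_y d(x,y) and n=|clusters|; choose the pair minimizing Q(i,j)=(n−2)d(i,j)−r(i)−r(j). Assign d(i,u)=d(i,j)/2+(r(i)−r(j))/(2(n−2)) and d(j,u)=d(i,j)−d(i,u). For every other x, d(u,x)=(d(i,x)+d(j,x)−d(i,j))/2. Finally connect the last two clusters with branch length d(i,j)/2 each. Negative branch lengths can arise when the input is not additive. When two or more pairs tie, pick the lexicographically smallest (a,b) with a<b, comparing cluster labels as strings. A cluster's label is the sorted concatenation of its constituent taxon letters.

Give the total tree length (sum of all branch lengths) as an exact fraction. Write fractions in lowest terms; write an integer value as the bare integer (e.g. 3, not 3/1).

1. join V+W (d=1, Q=-120) ⇒ VW; edges |V|=4/5, |W|=1/5
  updated: d(B,VW)=13, d(D,VW)=35/2, d(E,VW)=19/2, d(L,VW)=29/2, d(Q,VW)=9/2
2. join E+VW (d=19/2, Q=-179/2) ⇒ EVW; edges |E|=95/16, |VW|=57/16
  updated: d(B,EVW)=47/4, d(D,EVW)=27/2, d(EVW,L)=6, d(EVW,Q)=4
3. join B+Q (d=1, Q=-203/4) ⇒ BQ; edges |B|=67/24, |Q|=-43/24
  updated: d(BQ,D)=21/2, d(BQ,EVW)=59/8, d(BQ,L)=13/2
4. join BQ+EVW (d=59/8, Q=-73/2) ⇒ BEQVW; edges |BQ|=49/16, |EVW|=69/16
  updated: d(BEQVW,D)=133/16, d(BEQVW,L)=41/16
5. join BEQVW+D (d=133/16, Q=-151/8) ⇒ BDEQVW; edges |BEQVW|=23/16, |D|=55/8
  updated: d(BDEQVW,L)=9/8
6. join BDEQVW+L (d=9/8) ⇒ BDELQVW; edges |BDEQVW|=9/16, |L|=9/16
final tree: ((((B:67/24,Q:-43/24):49/16,(E:95/16,(V:4/5,W:1/5):57/16):69/16):23/16,D:55/8):9/16,L:9/16)
total length: 453/16

453/16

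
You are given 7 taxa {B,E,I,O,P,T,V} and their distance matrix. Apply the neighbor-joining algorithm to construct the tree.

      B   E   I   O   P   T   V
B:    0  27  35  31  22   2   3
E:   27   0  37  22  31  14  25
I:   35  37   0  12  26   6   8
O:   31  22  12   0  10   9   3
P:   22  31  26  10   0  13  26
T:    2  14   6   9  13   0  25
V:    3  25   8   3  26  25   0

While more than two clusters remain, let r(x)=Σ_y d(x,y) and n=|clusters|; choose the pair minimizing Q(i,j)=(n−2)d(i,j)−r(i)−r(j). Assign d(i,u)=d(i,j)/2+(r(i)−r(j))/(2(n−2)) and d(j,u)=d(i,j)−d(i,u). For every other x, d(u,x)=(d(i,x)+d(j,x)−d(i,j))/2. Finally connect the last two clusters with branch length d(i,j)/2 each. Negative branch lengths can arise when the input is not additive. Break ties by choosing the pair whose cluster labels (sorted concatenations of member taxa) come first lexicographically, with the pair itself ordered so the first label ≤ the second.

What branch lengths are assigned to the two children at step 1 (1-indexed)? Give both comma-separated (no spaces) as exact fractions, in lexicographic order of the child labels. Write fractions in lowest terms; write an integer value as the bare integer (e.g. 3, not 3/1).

9/2,-3/2

iteration 1: select B,V (d=3, Q=-195); attach at lengths (9/2, -3/2); label the merged cluster BV
  updated: d(BV,E)=49/2, d(BV,I)=20, d(BV,O)=31/2, d(BV,P)=45/2, d(BV,T)=12
iteration 2: select I,T (d=6, Q=-131); attach at lengths (71/8, -23/8); label the merged cluster IT
  updated: d(BV,IT)=13, d(E,IT)=45/2, d(IT,O)=15/2, d(IT,P)=33/2
iteration 3: select O,P (d=10, Q=-105); attach at lengths (5/6, 55/6); label the merged cluster OP
  updated: d(BV,OP)=14, d(E,OP)=43/2, d(IT,OP)=7
iteration 4: select BV,E (d=49/2, Q=-71); attach at lengths (8, 33/2); label the merged cluster BEV
  updated: d(BEV,IT)=11/2, d(BEV,OP)=11/2
iteration 5: select BEV,IT (d=11/2, Q=-18); attach at lengths (2, 7/2); label the merged cluster BEITV
  updated: d(BEITV,OP)=7/2
iteration 6: select BEITV,OP (d=7/2); attach at lengths (7/4, 7/4); label the merged cluster BEIOPTV
final tree: ((((B:9/2,V:-3/2):8,E:33/2):2,(I:71/8,T:-23/8):7/2):7/4,(O:5/6,P:55/6):7/4)
total length: 105/2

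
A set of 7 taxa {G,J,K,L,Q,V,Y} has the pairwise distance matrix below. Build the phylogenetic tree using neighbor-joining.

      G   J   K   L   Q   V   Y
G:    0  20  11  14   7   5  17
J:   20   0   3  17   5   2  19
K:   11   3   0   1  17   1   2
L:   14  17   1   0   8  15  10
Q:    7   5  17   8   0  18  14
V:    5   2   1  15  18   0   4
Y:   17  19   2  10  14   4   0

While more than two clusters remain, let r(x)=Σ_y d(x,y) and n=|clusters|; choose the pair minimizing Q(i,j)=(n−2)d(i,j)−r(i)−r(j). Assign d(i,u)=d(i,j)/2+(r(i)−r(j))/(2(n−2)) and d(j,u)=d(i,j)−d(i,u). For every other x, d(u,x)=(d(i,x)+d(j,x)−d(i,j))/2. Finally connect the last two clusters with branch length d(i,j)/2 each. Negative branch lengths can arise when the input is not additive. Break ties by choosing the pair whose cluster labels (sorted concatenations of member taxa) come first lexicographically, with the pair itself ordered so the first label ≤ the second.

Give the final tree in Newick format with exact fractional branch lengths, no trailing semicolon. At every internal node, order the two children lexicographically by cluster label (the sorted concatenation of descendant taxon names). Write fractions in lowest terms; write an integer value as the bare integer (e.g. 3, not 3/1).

iteration 1: select J,Q (d=5, Q=-110); attach at lengths (11/5, 14/5); label the merged cluster JQ
  updated: d(G,JQ)=11, d(JQ,K)=15/2, d(JQ,L)=10, d(JQ,V)=15/2, d(JQ,Y)=14
iteration 2: select G,V (d=5, Q=-141/2); attach at lengths (91/16, -11/16); label the merged cluster GV
  updated: d(GV,JQ)=27/4, d(GV,K)=7/2, d(GV,L)=12, d(GV,Y)=8
iteration 3: select GV,JQ (d=27/4, Q=-193/4); attach at lengths (49/24, 113/24); label the merged cluster GJQV
  updated: d(GJQV,K)=17/8, d(GJQV,L)=61/8, d(GJQV,Y)=61/8
iteration 4: select GJQV,Y (d=61/8, Q=-87/4); attach at lengths (13/4, 35/8); label the merged cluster GJQVY
  updated: d(GJQVY,K)=-7/4, d(GJQVY,L)=5
iteration 5: select GJQVY,K (d=-7/4, Q=-17/4); attach at lengths (9/8, -23/8); label the merged cluster GJKQVY
  updated: d(GJKQVY,L)=31/8
iteration 6: select GJKQVY,L (d=31/8); attach at lengths (31/16, 31/16); label the merged cluster GJKLQVY
final tree: (((((G:91/16,V:-11/16):49/24,(J:11/5,Q:14/5):113/24):13/4,Y:35/8):9/8,K:-23/8):31/16,L:31/16)
total length: 53/2

(((((G:91/16,V:-11/16):49/24,(J:11/5,Q:14/5):113/24):13/4,Y:35/8):9/8,K:-23/8):31/16,L:31/16)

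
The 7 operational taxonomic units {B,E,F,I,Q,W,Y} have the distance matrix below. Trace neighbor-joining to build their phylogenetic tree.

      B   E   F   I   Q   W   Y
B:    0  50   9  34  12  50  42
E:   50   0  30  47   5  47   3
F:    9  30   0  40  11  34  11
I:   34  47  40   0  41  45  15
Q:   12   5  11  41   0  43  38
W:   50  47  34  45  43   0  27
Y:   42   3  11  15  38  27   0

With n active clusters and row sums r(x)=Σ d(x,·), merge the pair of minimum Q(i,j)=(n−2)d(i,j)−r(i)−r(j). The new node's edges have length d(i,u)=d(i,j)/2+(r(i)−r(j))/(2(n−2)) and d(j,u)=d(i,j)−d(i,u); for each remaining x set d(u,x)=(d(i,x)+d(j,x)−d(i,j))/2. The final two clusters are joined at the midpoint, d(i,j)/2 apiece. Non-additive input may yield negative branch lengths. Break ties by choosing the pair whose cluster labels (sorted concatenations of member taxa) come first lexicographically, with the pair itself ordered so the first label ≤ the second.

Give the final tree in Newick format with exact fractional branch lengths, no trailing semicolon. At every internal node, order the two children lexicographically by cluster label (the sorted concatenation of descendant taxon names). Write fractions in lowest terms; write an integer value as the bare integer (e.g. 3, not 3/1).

(((((B:175/16,F:-31/16):185/24,(E:57/10,Q:-7/10):265/24):55/8,W:95/4):19/4,I:65/4):-5/8,Y:-5/8)

iteration 1: select E,Q (d=5, Q=-307); attach at lengths (57/10, -7/10); label the merged cluster EQ
  updated: d(B,EQ)=57/2, d(EQ,F)=18, d(EQ,I)=83/2, d(EQ,W)=85/2, d(EQ,Y)=18
iteration 2: select B,F (d=9, Q=-479/2); attach at lengths (175/16, -31/16); label the merged cluster BF
  updated: d(BF,EQ)=75/4, d(BF,I)=65/2, d(BF,W)=75/2, d(BF,Y)=22
iteration 3: select BF,EQ (d=75/4, Q=-701/4); attach at lengths (185/24, 265/24); label the merged cluster BEFQ
  updated: d(BEFQ,I)=221/8, d(BEFQ,W)=245/8, d(BEFQ,Y)=85/8
iteration 4: select BEFQ,W (d=245/8, Q=-441/4); attach at lengths (55/8, 95/4); label the merged cluster BEFQW
  updated: d(BEFQW,I)=21, d(BEFQW,Y)=7/2
iteration 5: select BEFQW,I (d=21, Q=-79/2); attach at lengths (19/4, 65/4); label the merged cluster BEFIQW
  updated: d(BEFIQW,Y)=-5/4
iteration 6: select BEFIQW,Y (d=-5/4); attach at lengths (-5/8, -5/8); label the merged cluster BEFIQWY
final tree: (((((B:175/16,F:-31/16):185/24,(E:57/10,Q:-7/10):265/24):55/8,W:95/4):19/4,I:65/4):-5/8,Y:-5/8)
total length: 665/8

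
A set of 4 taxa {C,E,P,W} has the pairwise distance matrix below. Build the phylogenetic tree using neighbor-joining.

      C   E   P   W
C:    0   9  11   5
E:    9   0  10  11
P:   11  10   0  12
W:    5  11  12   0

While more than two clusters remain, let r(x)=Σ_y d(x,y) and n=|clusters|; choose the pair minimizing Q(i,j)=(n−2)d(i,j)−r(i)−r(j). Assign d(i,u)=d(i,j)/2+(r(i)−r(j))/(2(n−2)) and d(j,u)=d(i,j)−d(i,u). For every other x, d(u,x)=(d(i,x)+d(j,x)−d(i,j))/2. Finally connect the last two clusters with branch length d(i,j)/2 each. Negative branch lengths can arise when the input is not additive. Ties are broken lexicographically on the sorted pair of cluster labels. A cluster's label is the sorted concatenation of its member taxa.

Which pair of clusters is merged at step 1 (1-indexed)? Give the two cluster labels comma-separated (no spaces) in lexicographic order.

C,W

step 1: merge (C,W) at d=5, Q=-43; branch lengths C→7/4, W→13/4; new cluster CW
  updated: d(CW,E)=15/2, d(CW,P)=9
step 2: merge (CW,E) at d=15/2, Q=-53/2; branch lengths CW→13/4, E→17/4; new cluster CEW
  updated: d(CEW,P)=23/4
step 3: merge (CEW,P) at d=23/4; branch lengths CEW→23/8, P→23/8; new cluster CEPW
final tree: (((C:7/4,W:13/4):13/4,E:17/4):23/8,P:23/8)
total length: 73/4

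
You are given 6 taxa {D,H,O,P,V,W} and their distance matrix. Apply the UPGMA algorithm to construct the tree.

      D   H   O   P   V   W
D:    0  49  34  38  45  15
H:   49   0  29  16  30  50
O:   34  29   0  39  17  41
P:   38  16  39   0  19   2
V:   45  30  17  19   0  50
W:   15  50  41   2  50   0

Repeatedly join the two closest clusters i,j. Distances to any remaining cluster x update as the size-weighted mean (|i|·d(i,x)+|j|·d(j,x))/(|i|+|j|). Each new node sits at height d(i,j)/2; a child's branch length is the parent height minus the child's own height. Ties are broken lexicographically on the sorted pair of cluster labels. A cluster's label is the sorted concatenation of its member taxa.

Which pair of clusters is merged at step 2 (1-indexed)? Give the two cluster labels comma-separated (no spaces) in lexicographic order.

1. join P+W (d=2) ⇒ PW; edges |P|=1, |W|=1
  updated: d(D,PW)=53/2, d(H,PW)=33, d(O,PW)=40, d(PW,V)=69/2
2. join O+V (d=17) ⇒ OV; edges |O|=17/2, |V|=17/2
  updated: d(D,OV)=79/2, d(H,OV)=59/2, d(OV,PW)=149/4
3. join D+PW (d=53/2) ⇒ DPW; edges |D|=53/4, |PW|=49/4
  updated: d(DPW,H)=115/3, d(DPW,OV)=38
4. join H+OV (d=59/2) ⇒ HOV; edges |H|=59/4, |OV|=25/4
  updated: d(DPW,HOV)=343/9
5. join DPW+HOV (d=343/9) ⇒ DHOPVW; edges |DPW|=209/36, |HOV|=155/36
final tree: ((D:53/4,(P:1,W:1):49/4):209/36,(H:59/4,(O:17/2,V:17/2):25/4):155/36)
total length: 1361/18

O,V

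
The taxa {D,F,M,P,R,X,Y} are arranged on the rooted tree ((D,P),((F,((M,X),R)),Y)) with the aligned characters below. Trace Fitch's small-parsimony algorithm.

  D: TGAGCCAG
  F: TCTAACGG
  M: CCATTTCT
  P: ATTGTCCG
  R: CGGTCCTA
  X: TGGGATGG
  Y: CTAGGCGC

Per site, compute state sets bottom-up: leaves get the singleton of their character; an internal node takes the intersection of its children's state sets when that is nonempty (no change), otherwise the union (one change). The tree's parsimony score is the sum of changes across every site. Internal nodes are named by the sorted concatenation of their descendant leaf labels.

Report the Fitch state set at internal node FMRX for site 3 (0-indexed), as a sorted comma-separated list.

[col 0] DP: children D:{T}, P:{A} ∪→ {A,T}; cost 1
[col 0] MX: children M:{C}, X:{T} ∪→ {C,T}; cost 1
[col 0] MRX: children MX:{C,T}, R:{C} ∩→ {C}; cost 0
[col 0] FMRX: children F:{T}, MRX:{C} ∪→ {C,T}; cost 1
[col 0] FMRXY: children FMRX:{C,T}, Y:{C} ∩→ {C}; cost 0
[col 0] DFMPRXY: children DP:{A,T}, FMRXY:{C} ∪→ {A,C,T}; cost 1
[col 1] DP: children D:{G}, P:{T} ∪→ {G,T}; cost 1
[col 1] MX: children M:{C}, X:{G} ∪→ {C,G}; cost 1
[col 1] MRX: children MX:{C,G}, R:{G} ∩→ {G}; cost 0
[col 1] FMRX: children F:{C}, MRX:{G} ∪→ {C,G}; cost 1
[col 1] FMRXY: children FMRX:{C,G}, Y:{T} ∪→ {C,G,T}; cost 1
[col 1] DFMPRXY: children DP:{G,T}, FMRXY:{C,G,T} ∩→ {G,T}; cost 0
[col 2] DP: children D:{A}, P:{T} ∪→ {A,T}; cost 1
[col 2] MX: children M:{A}, X:{G} ∪→ {A,G}; cost 1
[col 2] MRX: children MX:{A,G}, R:{G} ∩→ {G}; cost 0
[col 2] FMRX: children F:{T}, MRX:{G} ∪→ {G,T}; cost 1
[col 2] FMRXY: children FMRX:{G,T}, Y:{A} ∪→ {A,G,T}; cost 1
[col 2] DFMPRXY: children DP:{A,T}, FMRXY:{A,G,T} ∩→ {A,T}; cost 0
[col 3] DP: children D:{G}, P:{G} ∩→ {G}; cost 0
[col 3] MX: children M:{T}, X:{G} ∪→ {G,T}; cost 1
[col 3] MRX: children MX:{G,T}, R:{T} ∩→ {T}; cost 0
[col 3] FMRX: children F:{A}, MRX:{T} ∪→ {A,T}; cost 1
[col 3] FMRXY: children FMRX:{A,T}, Y:{G} ∪→ {A,G,T}; cost 1
[col 3] DFMPRXY: children DP:{G}, FMRXY:{A,G,T} ∩→ {G}; cost 0
[col 4] DP: children D:{C}, P:{T} ∪→ {C,T}; cost 1
[col 4] MX: children M:{T}, X:{A} ∪→ {A,T}; cost 1
[col 4] MRX: children MX:{A,T}, R:{C} ∪→ {A,C,T}; cost 1
[col 4] FMRX: children F:{A}, MRX:{A,C,T} ∩→ {A}; cost 0
[col 4] FMRXY: children FMRX:{A}, Y:{G} ∪→ {A,G}; cost 1
[col 4] DFMPRXY: children DP:{C,T}, FMRXY:{A,G} ∪→ {A,C,G,T}; cost 1
[col 5] DP: children D:{C}, P:{C} ∩→ {C}; cost 0
[col 5] MX: children M:{T}, X:{T} ∩→ {T}; cost 0
[col 5] MRX: children MX:{T}, R:{C} ∪→ {C,T}; cost 1
[col 5] FMRX: children F:{C}, MRX:{C,T} ∩→ {C}; cost 0
[col 5] FMRXY: children FMRX:{C}, Y:{C} ∩→ {C}; cost 0
[col 5] DFMPRXY: children DP:{C}, FMRXY:{C} ∩→ {C}; cost 0
[col 6] DP: children D:{A}, P:{C} ∪→ {A,C}; cost 1
[col 6] MX: children M:{C}, X:{G} ∪→ {C,G}; cost 1
[col 6] MRX: children MX:{C,G}, R:{T} ∪→ {C,G,T}; cost 1
[col 6] FMRX: children F:{G}, MRX:{C,G,T} ∩→ {G}; cost 0
[col 6] FMRXY: children FMRX:{G}, Y:{G} ∩→ {G}; cost 0
[col 6] DFMPRXY: children DP:{A,C}, FMRXY:{G} ∪→ {A,C,G}; cost 1
[col 7] DP: children D:{G}, P:{G} ∩→ {G}; cost 0
[col 7] MX: children M:{T}, X:{G} ∪→ {G,T}; cost 1
[col 7] MRX: children MX:{G,T}, R:{A} ∪→ {A,G,T}; cost 1
[col 7] FMRX: children F:{G}, MRX:{A,G,T} ∩→ {G}; cost 0
[col 7] FMRXY: children FMRX:{G}, Y:{C} ∪→ {C,G}; cost 1
[col 7] DFMPRXY: children DP:{G}, FMRXY:{C,G} ∩→ {G}; cost 0
per-site changes: [4, 4, 4, 3, 5, 1, 4, 3]; total = 28

A,T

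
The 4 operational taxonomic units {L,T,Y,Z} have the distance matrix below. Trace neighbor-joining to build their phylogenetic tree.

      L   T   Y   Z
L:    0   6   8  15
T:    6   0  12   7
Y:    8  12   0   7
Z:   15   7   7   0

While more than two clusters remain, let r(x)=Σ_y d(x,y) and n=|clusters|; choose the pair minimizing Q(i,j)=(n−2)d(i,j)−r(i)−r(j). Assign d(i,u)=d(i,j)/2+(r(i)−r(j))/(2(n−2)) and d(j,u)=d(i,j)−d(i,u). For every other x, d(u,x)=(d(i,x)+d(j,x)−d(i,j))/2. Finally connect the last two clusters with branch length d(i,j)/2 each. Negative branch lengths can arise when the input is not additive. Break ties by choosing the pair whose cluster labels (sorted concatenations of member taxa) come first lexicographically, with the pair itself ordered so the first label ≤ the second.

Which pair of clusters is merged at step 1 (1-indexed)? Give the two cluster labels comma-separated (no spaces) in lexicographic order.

L,T

step 1: merge (L,T) at d=6, Q=-42; branch lengths L→4, T→2; new cluster LT
  updated: d(LT,Y)=7, d(LT,Z)=8
step 2: merge (LT,Y) at d=7, Q=-22; branch lengths LT→4, Y→3; new cluster LTY
  updated: d(LTY,Z)=4
step 3: merge (LTY,Z) at d=4; branch lengths LTY→2, Z→2; new cluster LTYZ
final tree: (((L:4,T:2):4,Y:3):2,Z:2)
total length: 17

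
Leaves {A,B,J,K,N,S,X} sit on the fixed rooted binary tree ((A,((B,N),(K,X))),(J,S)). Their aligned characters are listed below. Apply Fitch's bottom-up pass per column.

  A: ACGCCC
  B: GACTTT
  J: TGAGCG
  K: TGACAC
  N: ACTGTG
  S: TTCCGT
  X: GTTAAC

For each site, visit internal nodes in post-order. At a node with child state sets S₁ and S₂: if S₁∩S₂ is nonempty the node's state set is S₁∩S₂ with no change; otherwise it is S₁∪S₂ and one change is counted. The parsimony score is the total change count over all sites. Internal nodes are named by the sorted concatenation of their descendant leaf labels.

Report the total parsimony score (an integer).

25

site 0, node BN: B={G} ∪ N={A} → {A,G} (+1)
site 0, node KX: K={T} ∪ X={G} → {G,T} (+1)
site 0, node BKNX: BN={A,G} ∩ KX={G,T} → {G} (+0)
site 0, node ABKNX: A={A} ∪ BKNX={G} → {A,G} (+1)
site 0, node JS: J={T} ∩ S={T} → {T} (+0)
site 0, node ABJKNSX: ABKNX={A,G} ∪ JS={T} → {A,G,T} (+1)
site 1, node BN: B={A} ∪ N={C} → {A,C} (+1)
site 1, node KX: K={G} ∪ X={T} → {G,T} (+1)
site 1, node BKNX: BN={A,C} ∪ KX={G,T} → {A,C,G,T} (+1)
site 1, node ABKNX: A={C} ∩ BKNX={A,C,G,T} → {C} (+0)
site 1, node JS: J={G} ∪ S={T} → {G,T} (+1)
site 1, node ABJKNSX: ABKNX={C} ∪ JS={G,T} → {C,G,T} (+1)
site 2, node BN: B={C} ∪ N={T} → {C,T} (+1)
site 2, node KX: K={A} ∪ X={T} → {A,T} (+1)
site 2, node BKNX: BN={C,T} ∩ KX={A,T} → {T} (+0)
site 2, node ABKNX: A={G} ∪ BKNX={T} → {G,T} (+1)
site 2, node JS: J={A} ∪ S={C} → {A,C} (+1)
site 2, node ABJKNSX: ABKNX={G,T} ∪ JS={A,C} → {A,C,G,T} (+1)
site 3, node BN: B={T} ∪ N={G} → {G,T} (+1)
site 3, node KX: K={C} ∪ X={A} → {A,C} (+1)
site 3, node BKNX: BN={G,T} ∪ KX={A,C} → {A,C,G,T} (+1)
site 3, node ABKNX: A={C} ∩ BKNX={A,C,G,T} → {C} (+0)
site 3, node JS: J={G} ∪ S={C} → {C,G} (+1)
site 3, node ABJKNSX: ABKNX={C} ∩ JS={C,G} → {C} (+0)
site 4, node BN: B={T} ∩ N={T} → {T} (+0)
site 4, node KX: K={A} ∩ X={A} → {A} (+0)
site 4, node BKNX: BN={T} ∪ KX={A} → {A,T} (+1)
site 4, node ABKNX: A={C} ∪ BKNX={A,T} → {A,C,T} (+1)
site 4, node JS: J={C} ∪ S={G} → {C,G} (+1)
site 4, node ABJKNSX: ABKNX={A,C,T} ∩ JS={C,G} → {C} (+0)
site 5, node BN: B={T} ∪ N={G} → {G,T} (+1)
site 5, node KX: K={C} ∩ X={C} → {C} (+0)
site 5, node BKNX: BN={G,T} ∪ KX={C} → {C,G,T} (+1)
site 5, node ABKNX: A={C} ∩ BKNX={C,G,T} → {C} (+0)
site 5, node JS: J={G} ∪ S={T} → {G,T} (+1)
site 5, node ABJKNSX: ABKNX={C} ∪ JS={G,T} → {C,G,T} (+1)
per-site changes: [4, 5, 5, 4, 3, 4]; total = 25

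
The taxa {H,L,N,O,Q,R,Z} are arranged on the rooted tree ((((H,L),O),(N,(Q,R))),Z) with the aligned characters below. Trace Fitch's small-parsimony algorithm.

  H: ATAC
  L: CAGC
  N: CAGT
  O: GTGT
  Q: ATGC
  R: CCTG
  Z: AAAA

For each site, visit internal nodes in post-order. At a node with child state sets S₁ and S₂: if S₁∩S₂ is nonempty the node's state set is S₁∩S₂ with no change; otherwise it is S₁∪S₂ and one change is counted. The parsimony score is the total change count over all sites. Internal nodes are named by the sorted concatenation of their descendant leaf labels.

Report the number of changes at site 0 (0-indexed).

HL@0: {A} ∪ {C} = {A,C} (union, +1)
HLO@0: {A,C} ∪ {G} = {A,C,G} (union, +1)
QR@0: {A} ∪ {C} = {A,C} (union, +1)
NQR@0: {C} ∩ {A,C} = {C} (intersection, +0)
HLNOQR@0: {A,C,G} ∩ {C} = {C} (intersection, +0)
HLNOQRZ@0: {C} ∪ {A} = {A,C} (union, +1)
HL@1: {T} ∪ {A} = {A,T} (union, +1)
HLO@1: {A,T} ∩ {T} = {T} (intersection, +0)
QR@1: {T} ∪ {C} = {C,T} (union, +1)
NQR@1: {A} ∪ {C,T} = {A,C,T} (union, +1)
HLNOQR@1: {T} ∩ {A,C,T} = {T} (intersection, +0)
HLNOQRZ@1: {T} ∪ {A} = {A,T} (union, +1)
HL@2: {A} ∪ {G} = {A,G} (union, +1)
HLO@2: {A,G} ∩ {G} = {G} (intersection, +0)
QR@2: {G} ∪ {T} = {G,T} (union, +1)
NQR@2: {G} ∩ {G,T} = {G} (intersection, +0)
HLNOQR@2: {G} ∩ {G} = {G} (intersection, +0)
HLNOQRZ@2: {G} ∪ {A} = {A,G} (union, +1)
HL@3: {C} ∩ {C} = {C} (intersection, +0)
HLO@3: {C} ∪ {T} = {C,T} (union, +1)
QR@3: {C} ∪ {G} = {C,G} (union, +1)
NQR@3: {T} ∪ {C,G} = {C,G,T} (union, +1)
HLNOQR@3: {C,T} ∩ {C,G,T} = {C,T} (intersection, +0)
HLNOQRZ@3: {C,T} ∪ {A} = {A,C,T} (union, +1)
per-site changes: [4, 4, 3, 4]; total = 15

4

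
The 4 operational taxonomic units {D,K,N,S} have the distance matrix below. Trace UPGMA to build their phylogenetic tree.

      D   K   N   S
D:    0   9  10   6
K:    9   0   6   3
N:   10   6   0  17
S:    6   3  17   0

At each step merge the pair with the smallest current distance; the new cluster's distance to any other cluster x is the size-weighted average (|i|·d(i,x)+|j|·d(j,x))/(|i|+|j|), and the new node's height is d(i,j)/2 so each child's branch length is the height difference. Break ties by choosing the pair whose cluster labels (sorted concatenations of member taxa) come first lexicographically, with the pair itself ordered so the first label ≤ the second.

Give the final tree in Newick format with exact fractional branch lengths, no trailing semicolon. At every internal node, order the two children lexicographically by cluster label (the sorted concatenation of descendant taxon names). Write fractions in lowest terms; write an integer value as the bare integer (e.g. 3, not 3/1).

iteration 1: select K,S (d=3); attach at lengths (3/2, 3/2); label the merged cluster KS
  updated: d(D,KS)=15/2, d(KS,N)=23/2
iteration 2: select D,KS (d=15/2); attach at lengths (15/4, 9/4); label the merged cluster DKS
  updated: d(DKS,N)=11
iteration 3: select DKS,N (d=11); attach at lengths (7/4, 11/2); label the merged cluster DKNS
final tree: ((D:15/4,(K:3/2,S:3/2):9/4):7/4,N:11/2)
total length: 65/4

((D:15/4,(K:3/2,S:3/2):9/4):7/4,N:11/2)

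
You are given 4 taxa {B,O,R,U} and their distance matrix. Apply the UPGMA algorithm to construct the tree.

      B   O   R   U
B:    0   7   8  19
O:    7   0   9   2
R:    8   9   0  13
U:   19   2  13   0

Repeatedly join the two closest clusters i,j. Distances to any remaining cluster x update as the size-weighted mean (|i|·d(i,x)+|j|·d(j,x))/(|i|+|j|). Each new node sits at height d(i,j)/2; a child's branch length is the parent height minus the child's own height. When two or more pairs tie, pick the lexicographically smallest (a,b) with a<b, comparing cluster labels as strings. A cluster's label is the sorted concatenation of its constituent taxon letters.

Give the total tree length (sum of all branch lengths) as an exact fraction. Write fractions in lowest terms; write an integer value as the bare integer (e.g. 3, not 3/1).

step 1: merge (O,U) at d=2; branch lengths O→1, U→1; new cluster OU
  updated: d(B,OU)=13, d(OU,R)=11
step 2: merge (B,R) at d=8; branch lengths B→4, R→4; new cluster BR
  updated: d(BR,OU)=12
step 3: merge (BR,OU) at d=12; branch lengths BR→2, OU→5; new cluster BORU
final tree: ((B:4,R:4):2,(O:1,U:1):5)
total length: 17

17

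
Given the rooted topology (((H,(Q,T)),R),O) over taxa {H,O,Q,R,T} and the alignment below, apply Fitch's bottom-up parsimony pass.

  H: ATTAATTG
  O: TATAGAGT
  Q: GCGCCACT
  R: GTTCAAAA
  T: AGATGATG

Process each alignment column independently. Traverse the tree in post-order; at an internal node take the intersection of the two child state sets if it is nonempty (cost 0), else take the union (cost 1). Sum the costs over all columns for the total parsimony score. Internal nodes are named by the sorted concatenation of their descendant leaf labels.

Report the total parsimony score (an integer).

site 0, node QT: Q={G} ∪ T={A} → {A,G} (+1)
site 0, node HQT: H={A} ∩ QT={A,G} → {A} (+0)
site 0, node HQRT: HQT={A} ∪ R={G} → {A,G} (+1)
site 0, node HOQRT: HQRT={A,G} ∪ O={T} → {A,G,T} (+1)
site 1, node QT: Q={C} ∪ T={G} → {C,G} (+1)
site 1, node HQT: H={T} ∪ QT={C,G} → {C,G,T} (+1)
site 1, node HQRT: HQT={C,G,T} ∩ R={T} → {T} (+0)
site 1, node HOQRT: HQRT={T} ∪ O={A} → {A,T} (+1)
site 2, node QT: Q={G} ∪ T={A} → {A,G} (+1)
site 2, node HQT: H={T} ∪ QT={A,G} → {A,G,T} (+1)
site 2, node HQRT: HQT={A,G,T} ∩ R={T} → {T} (+0)
site 2, node HOQRT: HQRT={T} ∩ O={T} → {T} (+0)
site 3, node QT: Q={C} ∪ T={T} → {C,T} (+1)
site 3, node HQT: H={A} ∪ QT={C,T} → {A,C,T} (+1)
site 3, node HQRT: HQT={A,C,T} ∩ R={C} → {C} (+0)
site 3, node HOQRT: HQRT={C} ∪ O={A} → {A,C} (+1)
site 4, node QT: Q={C} ∪ T={G} → {C,G} (+1)
site 4, node HQT: H={A} ∪ QT={C,G} → {A,C,G} (+1)
site 4, node HQRT: HQT={A,C,G} ∩ R={A} → {A} (+0)
site 4, node HOQRT: HQRT={A} ∪ O={G} → {A,G} (+1)
site 5, node QT: Q={A} ∩ T={A} → {A} (+0)
site 5, node HQT: H={T} ∪ QT={A} → {A,T} (+1)
site 5, node HQRT: HQT={A,T} ∩ R={A} → {A} (+0)
site 5, node HOQRT: HQRT={A} ∩ O={A} → {A} (+0)
site 6, node QT: Q={C} ∪ T={T} → {C,T} (+1)
site 6, node HQT: H={T} ∩ QT={C,T} → {T} (+0)
site 6, node HQRT: HQT={T} ∪ R={A} → {A,T} (+1)
site 6, node HOQRT: HQRT={A,T} ∪ O={G} → {A,G,T} (+1)
site 7, node QT: Q={T} ∪ T={G} → {G,T} (+1)
site 7, node HQT: H={G} ∩ QT={G,T} → {G} (+0)
site 7, node HQRT: HQT={G} ∪ R={A} → {A,G} (+1)
site 7, node HOQRT: HQRT={A,G} ∪ O={T} → {A,G,T} (+1)
per-site changes: [3, 3, 2, 3, 3, 1, 3, 3]; total = 21

21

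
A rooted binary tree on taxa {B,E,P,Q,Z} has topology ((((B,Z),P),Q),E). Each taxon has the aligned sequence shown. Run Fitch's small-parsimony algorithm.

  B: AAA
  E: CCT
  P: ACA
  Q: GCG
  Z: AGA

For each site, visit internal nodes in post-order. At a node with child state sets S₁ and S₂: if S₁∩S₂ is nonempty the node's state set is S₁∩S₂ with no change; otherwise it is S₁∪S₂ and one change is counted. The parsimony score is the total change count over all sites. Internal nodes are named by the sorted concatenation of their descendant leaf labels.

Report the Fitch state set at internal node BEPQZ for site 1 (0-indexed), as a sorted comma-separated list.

C

BZ@0: {A} ∩ {A} = {A} (intersection, +0)
BPZ@0: {A} ∩ {A} = {A} (intersection, +0)
BPQZ@0: {A} ∪ {G} = {A,G} (union, +1)
BEPQZ@0: {A,G} ∪ {C} = {A,C,G} (union, +1)
BZ@1: {A} ∪ {G} = {A,G} (union, +1)
BPZ@1: {A,G} ∪ {C} = {A,C,G} (union, +1)
BPQZ@1: {A,C,G} ∩ {C} = {C} (intersection, +0)
BEPQZ@1: {C} ∩ {C} = {C} (intersection, +0)
BZ@2: {A} ∩ {A} = {A} (intersection, +0)
BPZ@2: {A} ∩ {A} = {A} (intersection, +0)
BPQZ@2: {A} ∪ {G} = {A,G} (union, +1)
BEPQZ@2: {A,G} ∪ {T} = {A,G,T} (union, +1)
per-site changes: [2, 2, 2]; total = 6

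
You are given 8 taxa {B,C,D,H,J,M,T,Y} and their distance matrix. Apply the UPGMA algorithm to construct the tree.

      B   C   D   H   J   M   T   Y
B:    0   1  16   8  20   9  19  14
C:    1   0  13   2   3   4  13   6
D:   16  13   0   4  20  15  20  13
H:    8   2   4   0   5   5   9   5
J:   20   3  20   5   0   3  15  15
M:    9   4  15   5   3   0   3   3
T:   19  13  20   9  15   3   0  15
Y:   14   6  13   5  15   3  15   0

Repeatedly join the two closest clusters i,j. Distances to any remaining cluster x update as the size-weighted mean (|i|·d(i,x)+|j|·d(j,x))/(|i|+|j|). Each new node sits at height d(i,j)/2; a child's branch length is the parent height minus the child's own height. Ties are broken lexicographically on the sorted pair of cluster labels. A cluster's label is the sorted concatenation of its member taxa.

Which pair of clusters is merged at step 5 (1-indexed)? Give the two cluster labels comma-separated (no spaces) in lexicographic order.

DH,Y

step 1: merge (B,C) at d=1; branch lengths B→1/2, C→1/2; new cluster BC
  updated: d(BC,D)=29/2, d(BC,H)=5, d(BC,J)=23/2, d(BC,M)=13/2, d(BC,T)=16, d(BC,Y)=10
step 2: merge (J,M) at d=3; branch lengths J→3/2, M→3/2; new cluster JM
  updated: d(BC,JM)=9, d(D,JM)=35/2, d(H,JM)=5, d(JM,T)=9, d(JM,Y)=9
step 3: merge (D,H) at d=4; branch lengths D→2, H→2; new cluster DH
  updated: d(BC,DH)=39/4, d(DH,JM)=45/4, d(DH,T)=29/2, d(DH,Y)=9
step 4: merge (BC,JM) at d=9; branch lengths BC→4, JM→3; new cluster BCJM
  updated: d(BCJM,DH)=21/2, d(BCJM,T)=25/2, d(BCJM,Y)=19/2
step 5: merge (DH,Y) at d=9; branch lengths DH→5/2, Y→9/2; new cluster DHY
  updated: d(BCJM,DHY)=61/6, d(DHY,T)=44/3
step 6: merge (BCJM,DHY) at d=61/6; branch lengths BCJM→7/12, DHY→7/12; new cluster BCDHJMY
  updated: d(BCDHJMY,T)=94/7
step 7: merge (BCDHJMY,T) at d=94/7; branch lengths BCDHJMY→137/84, T→47/7; new cluster BCDHJMTY
final tree: ((((B:1/2,C:1/2):4,(J:3/2,M:3/2):3):7/12,((D:2,H:2):5/2,Y:9/2):7/12):137/84,T:47/7)
total length: 2647/84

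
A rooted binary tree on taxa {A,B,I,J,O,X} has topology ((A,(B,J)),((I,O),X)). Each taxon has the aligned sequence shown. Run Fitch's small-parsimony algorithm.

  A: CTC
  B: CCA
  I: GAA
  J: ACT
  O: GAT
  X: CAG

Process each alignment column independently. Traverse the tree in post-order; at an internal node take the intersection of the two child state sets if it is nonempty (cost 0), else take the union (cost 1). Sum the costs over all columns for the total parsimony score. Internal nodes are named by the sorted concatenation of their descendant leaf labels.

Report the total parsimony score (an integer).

8

site 0, node BJ: B={C} ∪ J={A} → {A,C} (+1)
site 0, node ABJ: A={C} ∩ BJ={A,C} → {C} (+0)
site 0, node IO: I={G} ∩ O={G} → {G} (+0)
site 0, node IOX: IO={G} ∪ X={C} → {C,G} (+1)
site 0, node ABIJOX: ABJ={C} ∩ IOX={C,G} → {C} (+0)
site 1, node BJ: B={C} ∩ J={C} → {C} (+0)
site 1, node ABJ: A={T} ∪ BJ={C} → {C,T} (+1)
site 1, node IO: I={A} ∩ O={A} → {A} (+0)
site 1, node IOX: IO={A} ∩ X={A} → {A} (+0)
site 1, node ABIJOX: ABJ={C,T} ∪ IOX={A} → {A,C,T} (+1)
site 2, node BJ: B={A} ∪ J={T} → {A,T} (+1)
site 2, node ABJ: A={C} ∪ BJ={A,T} → {A,C,T} (+1)
site 2, node IO: I={A} ∪ O={T} → {A,T} (+1)
site 2, node IOX: IO={A,T} ∪ X={G} → {A,G,T} (+1)
site 2, node ABIJOX: ABJ={A,C,T} ∩ IOX={A,G,T} → {A,T} (+0)
per-site changes: [2, 2, 4]; total = 8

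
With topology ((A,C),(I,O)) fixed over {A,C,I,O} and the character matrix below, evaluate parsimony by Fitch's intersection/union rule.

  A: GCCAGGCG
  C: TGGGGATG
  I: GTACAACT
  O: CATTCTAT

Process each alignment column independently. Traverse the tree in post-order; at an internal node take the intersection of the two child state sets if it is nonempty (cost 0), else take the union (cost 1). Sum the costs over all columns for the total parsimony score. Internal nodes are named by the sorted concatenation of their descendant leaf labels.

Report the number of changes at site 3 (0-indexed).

site 0, node AC: A={G} ∪ C={T} → {G,T} (+1)
site 0, node IO: I={G} ∪ O={C} → {C,G} (+1)
site 0, node ACIO: AC={G,T} ∩ IO={C,G} → {G} (+0)
site 1, node AC: A={C} ∪ C={G} → {C,G} (+1)
site 1, node IO: I={T} ∪ O={A} → {A,T} (+1)
site 1, node ACIO: AC={C,G} ∪ IO={A,T} → {A,C,G,T} (+1)
site 2, node AC: A={C} ∪ C={G} → {C,G} (+1)
site 2, node IO: I={A} ∪ O={T} → {A,T} (+1)
site 2, node ACIO: AC={C,G} ∪ IO={A,T} → {A,C,G,T} (+1)
site 3, node AC: A={A} ∪ C={G} → {A,G} (+1)
site 3, node IO: I={C} ∪ O={T} → {C,T} (+1)
site 3, node ACIO: AC={A,G} ∪ IO={C,T} → {A,C,G,T} (+1)
site 4, node AC: A={G} ∩ C={G} → {G} (+0)
site 4, node IO: I={A} ∪ O={C} → {A,C} (+1)
site 4, node ACIO: AC={G} ∪ IO={A,C} → {A,C,G} (+1)
site 5, node AC: A={G} ∪ C={A} → {A,G} (+1)
site 5, node IO: I={A} ∪ O={T} → {A,T} (+1)
site 5, node ACIO: AC={A,G} ∩ IO={A,T} → {A} (+0)
site 6, node AC: A={C} ∪ C={T} → {C,T} (+1)
site 6, node IO: I={C} ∪ O={A} → {A,C} (+1)
site 6, node ACIO: AC={C,T} ∩ IO={A,C} → {C} (+0)
site 7, node AC: A={G} ∩ C={G} → {G} (+0)
site 7, node IO: I={T} ∩ O={T} → {T} (+0)
site 7, node ACIO: AC={G} ∪ IO={T} → {G,T} (+1)
per-site changes: [2, 3, 3, 3, 2, 2, 2, 1]; total = 18

3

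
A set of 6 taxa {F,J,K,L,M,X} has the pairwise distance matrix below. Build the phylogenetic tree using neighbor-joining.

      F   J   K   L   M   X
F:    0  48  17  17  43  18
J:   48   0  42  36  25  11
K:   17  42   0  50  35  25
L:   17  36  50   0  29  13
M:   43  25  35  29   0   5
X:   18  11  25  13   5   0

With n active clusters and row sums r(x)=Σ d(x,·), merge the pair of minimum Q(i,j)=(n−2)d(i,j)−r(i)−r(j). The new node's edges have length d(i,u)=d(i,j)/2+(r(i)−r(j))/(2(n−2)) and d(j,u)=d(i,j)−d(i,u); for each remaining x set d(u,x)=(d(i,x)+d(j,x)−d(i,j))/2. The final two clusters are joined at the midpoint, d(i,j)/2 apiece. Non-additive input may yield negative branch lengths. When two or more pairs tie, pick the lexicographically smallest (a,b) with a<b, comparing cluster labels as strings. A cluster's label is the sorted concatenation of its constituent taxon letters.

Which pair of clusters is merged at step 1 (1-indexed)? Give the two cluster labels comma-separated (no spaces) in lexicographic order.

1. join F+K (d=17, Q=-244) ⇒ FK; edges |F|=21/4, |K|=47/4
  updated: d(FK,J)=73/2, d(FK,L)=25, d(FK,M)=61/2, d(FK,X)=13
2. join FK+L (d=25, Q=-133) ⇒ FKL; edges |FK|=77/6, |L|=73/6
  updated: d(FKL,J)=95/4, d(FKL,M)=69/4, d(FKL,X)=1/2
3. join FKL+X (d=1/2, Q=-57) ⇒ FKLX; edges |FKL|=13/2, |X|=-6
  updated: d(FKLX,J)=137/8, d(FKLX,M)=87/8
4. join FKLX+J (d=137/8, Q=-53) ⇒ FJKLX; edges |FKLX|=3/2, |J|=125/8
  updated: d(FJKLX,M)=75/8
5. join FJKLX+M (d=75/8) ⇒ FJKLMX; edges |FJKLX|=75/16, |M|=75/16
final tree: (((((F:21/4,K:47/4):77/6,L:73/6):13/2,X:-6):3/2,J:125/8):75/16,M:75/16)
total length: 69

F,K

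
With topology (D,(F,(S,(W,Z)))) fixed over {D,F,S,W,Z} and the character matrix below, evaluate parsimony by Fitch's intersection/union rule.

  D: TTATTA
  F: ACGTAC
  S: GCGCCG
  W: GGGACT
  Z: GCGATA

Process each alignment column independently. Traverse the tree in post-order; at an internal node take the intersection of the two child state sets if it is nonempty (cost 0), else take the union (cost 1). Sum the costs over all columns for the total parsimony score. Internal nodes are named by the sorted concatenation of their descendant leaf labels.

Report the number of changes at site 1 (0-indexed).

site 0, node WZ: W={G} ∩ Z={G} → {G} (+0)
site 0, node SWZ: S={G} ∩ WZ={G} → {G} (+0)
site 0, node FSWZ: F={A} ∪ SWZ={G} → {A,G} (+1)
site 0, node DFSWZ: D={T} ∪ FSWZ={A,G} → {A,G,T} (+1)
site 1, node WZ: W={G} ∪ Z={C} → {C,G} (+1)
site 1, node SWZ: S={C} ∩ WZ={C,G} → {C} (+0)
site 1, node FSWZ: F={C} ∩ SWZ={C} → {C} (+0)
site 1, node DFSWZ: D={T} ∪ FSWZ={C} → {C,T} (+1)
site 2, node WZ: W={G} ∩ Z={G} → {G} (+0)
site 2, node SWZ: S={G} ∩ WZ={G} → {G} (+0)
site 2, node FSWZ: F={G} ∩ SWZ={G} → {G} (+0)
site 2, node DFSWZ: D={A} ∪ FSWZ={G} → {A,G} (+1)
site 3, node WZ: W={A} ∩ Z={A} → {A} (+0)
site 3, node SWZ: S={C} ∪ WZ={A} → {A,C} (+1)
site 3, node FSWZ: F={T} ∪ SWZ={A,C} → {A,C,T} (+1)
site 3, node DFSWZ: D={T} ∩ FSWZ={A,C,T} → {T} (+0)
site 4, node WZ: W={C} ∪ Z={T} → {C,T} (+1)
site 4, node SWZ: S={C} ∩ WZ={C,T} → {C} (+0)
site 4, node FSWZ: F={A} ∪ SWZ={C} → {A,C} (+1)
site 4, node DFSWZ: D={T} ∪ FSWZ={A,C} → {A,C,T} (+1)
site 5, node WZ: W={T} ∪ Z={A} → {A,T} (+1)
site 5, node SWZ: S={G} ∪ WZ={A,T} → {A,G,T} (+1)
site 5, node FSWZ: F={C} ∪ SWZ={A,G,T} → {A,C,G,T} (+1)
site 5, node DFSWZ: D={A} ∩ FSWZ={A,C,G,T} → {A} (+0)
per-site changes: [2, 2, 1, 2, 3, 3]; total = 13

2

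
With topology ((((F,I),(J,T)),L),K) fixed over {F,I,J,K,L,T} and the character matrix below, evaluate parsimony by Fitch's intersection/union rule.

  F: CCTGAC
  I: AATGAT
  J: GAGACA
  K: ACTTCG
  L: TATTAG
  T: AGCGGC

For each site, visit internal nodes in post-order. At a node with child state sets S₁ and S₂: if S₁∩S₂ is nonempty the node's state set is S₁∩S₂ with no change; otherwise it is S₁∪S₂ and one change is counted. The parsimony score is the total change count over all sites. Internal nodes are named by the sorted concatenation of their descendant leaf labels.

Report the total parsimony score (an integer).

16

site 0, node FI: F={C} ∪ I={A} → {A,C} (+1)
site 0, node JT: J={G} ∪ T={A} → {A,G} (+1)
site 0, node FIJT: FI={A,C} ∩ JT={A,G} → {A} (+0)
site 0, node FIJLT: FIJT={A} ∪ L={T} → {A,T} (+1)
site 0, node FIJKLT: FIJLT={A,T} ∩ K={A} → {A} (+0)
site 1, node FI: F={C} ∪ I={A} → {A,C} (+1)
site 1, node JT: J={A} ∪ T={G} → {A,G} (+1)
site 1, node FIJT: FI={A,C} ∩ JT={A,G} → {A} (+0)
site 1, node FIJLT: FIJT={A} ∩ L={A} → {A} (+0)
site 1, node FIJKLT: FIJLT={A} ∪ K={C} → {A,C} (+1)
site 2, node FI: F={T} ∩ I={T} → {T} (+0)
site 2, node JT: J={G} ∪ T={C} → {C,G} (+1)
site 2, node FIJT: FI={T} ∪ JT={C,G} → {C,G,T} (+1)
site 2, node FIJLT: FIJT={C,G,T} ∩ L={T} → {T} (+0)
site 2, node FIJKLT: FIJLT={T} ∩ K={T} → {T} (+0)
site 3, node FI: F={G} ∩ I={G} → {G} (+0)
site 3, node JT: J={A} ∪ T={G} → {A,G} (+1)
site 3, node FIJT: FI={G} ∩ JT={A,G} → {G} (+0)
site 3, node FIJLT: FIJT={G} ∪ L={T} → {G,T} (+1)
site 3, node FIJKLT: FIJLT={G,T} ∩ K={T} → {T} (+0)
site 4, node FI: F={A} ∩ I={A} → {A} (+0)
site 4, node JT: J={C} ∪ T={G} → {C,G} (+1)
site 4, node FIJT: FI={A} ∪ JT={C,G} → {A,C,G} (+1)
site 4, node FIJLT: FIJT={A,C,G} ∩ L={A} → {A} (+0)
site 4, node FIJKLT: FIJLT={A} ∪ K={C} → {A,C} (+1)
site 5, node FI: F={C} ∪ I={T} → {C,T} (+1)
site 5, node JT: J={A} ∪ T={C} → {A,C} (+1)
site 5, node FIJT: FI={C,T} ∩ JT={A,C} → {C} (+0)
site 5, node FIJLT: FIJT={C} ∪ L={G} → {C,G} (+1)
site 5, node FIJKLT: FIJLT={C,G} ∩ K={G} → {G} (+0)
per-site changes: [3, 3, 2, 2, 3, 3]; total = 16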